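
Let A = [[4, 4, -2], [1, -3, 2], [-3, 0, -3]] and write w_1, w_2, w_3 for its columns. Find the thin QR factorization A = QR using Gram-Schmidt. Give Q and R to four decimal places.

Q = [[0.7845, 0.4650, -0.4104], [0.1961, -0.8137, -0.5472], [-0.5883, 0.3487, -0.7295]], R = [[5.0990, 2.5495, 0.5883], [0.0000, 4.3012, -3.6037], [0.0000, 0.0000, 1.9150]]

w_1 = (4, 1, -3); ‖w_1‖ = 5.0990, so q_1 = (0.7845, 0.1961, -0.5883).
q_1·w_2 = 0.7845·4 + 0.1961·(-3) + (-0.5883)·0 = 2.5495.
u_2 = w_2 − 2.5495·q_1 = (2.0000, -3.5000, 1.5000).
‖u_2‖ = 4.3012, so q_2 = (0.4650, -0.8137, 0.3487).
q_1·w_3 = 0.7845·(-2) + 0.1961·2 + (-0.5883)·(-3) = 0.5883; q_2·w_3 = 0.4650·(-2) + (-0.8137)·2 + 0.3487·(-3) = -3.6037.
u_3 = w_3 − 0.5883·q_1 + 3.6037·q_2 = (-0.7859, -1.0478, -1.3971).
‖u_3‖ = 1.9150, so q_3 = (-0.4104, -0.5472, -0.7295).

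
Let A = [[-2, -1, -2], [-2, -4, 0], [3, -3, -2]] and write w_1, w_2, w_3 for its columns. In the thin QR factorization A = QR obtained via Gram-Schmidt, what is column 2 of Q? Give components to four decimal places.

w_1 = (-2, -2, 3); ‖w_1‖ = 4.1231, so e_1 = (-0.4851, -0.4851, 0.7276).
e_1·w_2 = (-0.4851)·(-1) + (-0.4851)·(-4) + 0.7276·(-3) = 0.2425.
u_2 = w_2 − 0.2425·e_1 = (-0.8824, -3.8824, -3.1765).
‖u_2‖ = 5.0932, so e_2 = (-0.1732, -0.7623, -0.6237).

e_2 = (-0.1732, -0.7623, -0.6237)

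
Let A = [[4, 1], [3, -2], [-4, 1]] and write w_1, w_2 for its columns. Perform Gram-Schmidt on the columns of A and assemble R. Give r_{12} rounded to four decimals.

w_1 = (4, 3, -4); ‖w_1‖ = 6.4031, so e_1 = (0.6247, 0.4685, -0.6247).
r_{12} = e_1·w_2 = -0.9370.

r_{12} = -0.9370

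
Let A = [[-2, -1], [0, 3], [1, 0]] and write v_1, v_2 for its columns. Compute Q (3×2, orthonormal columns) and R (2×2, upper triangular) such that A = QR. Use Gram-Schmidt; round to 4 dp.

Q = [[-0.8944, -0.0659], [0.0000, 0.9891], [0.4472, -0.1319]], R = [[2.2361, 0.8944], [0.0000, 3.0332]]

v_1 = (-2, 0, 1); ‖v_1‖ = 2.2361, so q_1 = (-0.8944, 0.0000, 0.4472).
q_1·v_2 = (-0.8944)·(-1) + 0.0000·3 + 0.4472·0 = 0.8944.
u_2 = v_2 − 0.8944·q_1 = (-0.2000, 3.0000, -0.4000).
‖u_2‖ = 3.0332, so q_2 = (-0.0659, 0.9891, -0.1319).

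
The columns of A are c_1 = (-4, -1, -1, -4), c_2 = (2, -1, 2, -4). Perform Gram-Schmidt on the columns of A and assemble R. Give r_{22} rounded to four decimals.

r_{22} = 4.8537

c_1 = (-4, -1, -1, -4); ‖c_1‖ = 5.8310, so e_1 = (-0.6860, -0.1715, -0.1715, -0.6860).
e_1·c_2 = (-0.6860)·2 + (-0.1715)·(-1) + (-0.1715)·2 + (-0.6860)·(-4) = 1.2005.
u_2 = c_2 − 1.2005·e_1 = (2.8235, -0.7941, 2.2059, -3.1765).
r_{22} = ‖u_2‖ = 4.8537.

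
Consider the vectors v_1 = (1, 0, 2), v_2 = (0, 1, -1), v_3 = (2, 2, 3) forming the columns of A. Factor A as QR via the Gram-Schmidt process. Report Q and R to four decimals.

Q = [[0.4472, 0.3651, -0.8165], [0.0000, 0.9129, 0.4082], [0.8944, -0.1826, 0.4082]], R = [[2.2361, -0.8944, 3.5777], [0.0000, 1.0954, 2.0083], [0.0000, 0.0000, 0.4082]]

v_1 = (1, 0, 2); ‖v_1‖ = 2.2361, so q_1 = (0.4472, 0.0000, 0.8944).
q_1·v_2 = 0.4472·0 + 0.0000·1 + 0.8944·(-1) = -0.8944.
u_2 = v_2 + 0.8944·q_1 = (0.4000, 1.0000, -0.2000).
‖u_2‖ = 1.0954, so q_2 = (0.3651, 0.9129, -0.1826).
q_1·v_3 = 0.4472·2 + 0.0000·2 + 0.8944·3 = 3.5777; q_2·v_3 = 0.3651·2 + 0.9129·2 + (-0.1826)·3 = 2.0083.
u_3 = v_3 − 3.5777·q_1 − 2.0083·q_2 = (-0.3333, 0.1667, 0.1667).
‖u_3‖ = 0.4082, so q_3 = (-0.8165, 0.4082, 0.4082).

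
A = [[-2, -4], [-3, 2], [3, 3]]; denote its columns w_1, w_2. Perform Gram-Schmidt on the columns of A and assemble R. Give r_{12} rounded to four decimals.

w_1 = (-2, -3, 3); ‖w_1‖ = 4.6904, so e_1 = (-0.4264, -0.6396, 0.6396).
r_{12} = e_1·w_2 = 2.3452.

r_{12} = 2.3452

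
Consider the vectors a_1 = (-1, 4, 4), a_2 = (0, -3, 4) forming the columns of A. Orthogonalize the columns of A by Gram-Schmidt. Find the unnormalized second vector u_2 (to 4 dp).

a_1 = (-1, 4, 4); ‖a_1‖ = 5.7446, so q_1 = (-0.1741, 0.6963, 0.6963).
q_1·a_2 = (-0.1741)·0 + 0.6963·(-3) + 0.6963·4 = 0.6963.
u_2 = a_2 − 0.6963·q_1 = (0.1212, -3.4848, 3.5152).

u_2 = (0.1212, -3.4848, 3.5152)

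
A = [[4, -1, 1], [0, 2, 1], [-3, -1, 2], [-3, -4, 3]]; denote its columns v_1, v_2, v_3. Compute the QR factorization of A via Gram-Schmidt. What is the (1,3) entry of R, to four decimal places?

r_{13} = -1.8865

v_1 = (4, 0, -3, -3); ‖v_1‖ = 5.8310, so e_1 = (0.6860, 0.0000, -0.5145, -0.5145).
r_{13} = e_1·v_3 = -1.8865.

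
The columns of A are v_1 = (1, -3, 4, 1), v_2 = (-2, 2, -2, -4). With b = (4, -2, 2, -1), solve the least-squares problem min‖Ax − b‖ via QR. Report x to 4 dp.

x = (0.6629, 0.0449)

e_1 = v_1/‖v_1‖ = (1, -3, 4, 1)/5.1962 = (0.1925, -0.5774, 0.7698, 0.1925).
r_{12} = e_1·v_2 = -3.8490.
u_2 = v_2 + 3.8490·e_1 = (-1.2593, -0.2222, 0.9630, -3.2593).
‖u_2‖ = 3.6311, so e_2 = (-0.3468, -0.0612, 0.2652, -0.8976).
Qᵀb = (3.2717, 0.1632).
Back-substitute: x_2 = 0.1632/3.6311 = 0.0449.
x_1 = (3.2717 + 3.8490·0.0449)/5.1962 = 0.6629.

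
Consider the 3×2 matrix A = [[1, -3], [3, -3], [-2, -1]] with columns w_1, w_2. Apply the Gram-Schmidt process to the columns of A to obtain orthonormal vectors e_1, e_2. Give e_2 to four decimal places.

w_1 = (1, 3, -2); ‖w_1‖ = 3.7417, so e_1 = (0.2673, 0.8018, -0.5345).
e_1·w_2 = 0.2673·(-3) + 0.8018·(-3) + (-0.5345)·(-1) = -2.6726.
u_2 = w_2 + 2.6726·e_1 = (-2.2857, -0.8571, -2.4286).
‖u_2‖ = 3.4434, so e_2 = (-0.6638, -0.2489, -0.7053).

e_2 = (-0.6638, -0.2489, -0.7053)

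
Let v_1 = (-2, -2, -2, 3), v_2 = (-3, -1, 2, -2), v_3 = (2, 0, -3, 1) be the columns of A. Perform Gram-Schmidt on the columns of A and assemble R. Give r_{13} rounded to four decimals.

r_{13} = 1.0911

v_1 = (-2, -2, -2, 3); ‖v_1‖ = 4.5826, so q_1 = (-0.4364, -0.4364, -0.4364, 0.6547).
r_{13} = q_1·v_3 = 1.0911.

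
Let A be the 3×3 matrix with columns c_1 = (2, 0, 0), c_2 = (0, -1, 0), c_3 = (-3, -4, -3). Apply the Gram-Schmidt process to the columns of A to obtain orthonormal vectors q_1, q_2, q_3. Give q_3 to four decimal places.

q_3 = (0.0000, 0.0000, -1.0000)

q_1 = c_1/‖c_1‖ = (2, 0, 0)/2.0000 = (1.0000, 0.0000, 0.0000).
r_{12} = q_1·c_2 = 0.0000.
u_2 = c_2 + 0.0000·q_1 = (0.0000, -1.0000, 0.0000).
‖u_2‖ = 1.0000, so q_2 = (0.0000, -1.0000, 0.0000).
r_{13} = q_1·c_3 = -3.0000; r_{23} = q_2·c_3 = 4.0000.
u_3 = c_3 + 3.0000·q_1 − 4.0000·q_2 = (0.0000, 0.0000, -3.0000).
‖u_3‖ = 3.0000, so q_3 = (0.0000, 0.0000, -1.0000).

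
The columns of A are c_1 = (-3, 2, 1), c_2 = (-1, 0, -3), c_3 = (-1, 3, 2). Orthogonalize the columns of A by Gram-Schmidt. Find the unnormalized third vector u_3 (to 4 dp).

c_1 = (-3, 2, 1); ‖c_1‖ = 3.7417, so e_1 = (-0.8018, 0.5345, 0.2673).
e_1·c_2 = (-0.8018)·(-1) + 0.5345·0 + 0.2673·(-3) = 0.0000.
u_2 = c_2 + 0.0000·e_1 = (-1.0000, 0.0000, -3.0000).
‖u_2‖ = 3.1623, so e_2 = (-0.3162, 0.0000, -0.9487).
e_1·c_3 = (-0.8018)·(-1) + 0.5345·3 + 0.2673·2 = 2.9399; e_2·c_3 = (-0.3162)·(-1) + 0.0000·3 + (-0.9487)·2 = -1.5811.
u_3 = c_3 − 2.9399·e_1 + 1.5811·e_2 = (0.8571, 1.4286, -0.2857).

u_3 = (0.8571, 1.4286, -0.2857)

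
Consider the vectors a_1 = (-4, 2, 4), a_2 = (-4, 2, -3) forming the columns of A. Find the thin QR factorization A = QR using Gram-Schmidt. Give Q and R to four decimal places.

a_1 = (-4, 2, 4); ‖a_1‖ = 6.0000, so e_1 = (-0.6667, 0.3333, 0.6667).
e_1·a_2 = (-0.6667)·(-4) + 0.3333·2 + 0.6667·(-3) = 1.3333.
u_2 = a_2 − 1.3333·e_1 = (-3.1111, 1.5556, -3.8889).
‖u_2‖ = 5.2175, so e_2 = (-0.5963, 0.2981, -0.7454).

Q = [[-0.6667, -0.5963], [0.3333, 0.2981], [0.6667, -0.7454]], R = [[6.0000, 1.3333], [0.0000, 5.2175]]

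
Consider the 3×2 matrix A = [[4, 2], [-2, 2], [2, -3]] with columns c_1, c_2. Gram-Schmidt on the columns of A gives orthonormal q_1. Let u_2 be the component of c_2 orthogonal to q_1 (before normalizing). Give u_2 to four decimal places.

q_1 = c_1/‖c_1‖ = (4, -2, 2)/4.8990 = (0.8165, -0.4082, 0.4082).
r_{12} = q_1·c_2 = -0.4082.
u_2 = c_2 + 0.4082·q_1 = (2.3333, 1.8333, -2.8333).

u_2 = (2.3333, 1.8333, -2.8333)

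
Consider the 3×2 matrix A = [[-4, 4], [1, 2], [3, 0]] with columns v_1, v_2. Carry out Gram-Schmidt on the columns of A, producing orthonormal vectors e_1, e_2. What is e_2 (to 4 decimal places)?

v_1 = (-4, 1, 3); ‖v_1‖ = 5.0990, so e_1 = (-0.7845, 0.1961, 0.5883).
e_1·v_2 = (-0.7845)·4 + 0.1961·2 + 0.5883·0 = -2.7456.
u_2 = v_2 + 2.7456·e_1 = (1.8462, 2.5385, 1.6154).
‖u_2‖ = 3.5301, so e_2 = (0.5230, 0.7191, 0.4576).

e_2 = (0.5230, 0.7191, 0.4576)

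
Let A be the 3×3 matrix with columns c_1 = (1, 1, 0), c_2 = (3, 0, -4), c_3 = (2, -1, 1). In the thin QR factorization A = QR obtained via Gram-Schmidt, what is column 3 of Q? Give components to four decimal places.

e_3 = (0.6247, -0.6247, 0.4685)

c_1 = (1, 1, 0); ‖c_1‖ = 1.4142, so e_1 = (0.7071, 0.7071, 0.0000).
e_1·c_2 = 0.7071·3 + 0.7071·0 + 0.0000·(-4) = 2.1213.
u_2 = c_2 − 2.1213·e_1 = (1.5000, -1.5000, -4.0000).
‖u_2‖ = 4.5277, so e_2 = (0.3313, -0.3313, -0.8835).
e_1·c_3 = 0.7071·2 + 0.7071·(-1) + 0.0000·1 = 0.7071; e_2·c_3 = 0.3313·2 + (-0.3313)·(-1) + (-0.8835)·1 = 0.1104.
u_3 = c_3 − 0.7071·e_1 − 0.1104·e_2 = (1.4634, -1.4634, 1.0976).
‖u_3‖ = 2.3426, so e_3 = (0.6247, -0.6247, 0.4685).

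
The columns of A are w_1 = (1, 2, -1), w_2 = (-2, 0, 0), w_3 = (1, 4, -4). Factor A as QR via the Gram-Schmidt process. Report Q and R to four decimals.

w_1 = (1, 2, -1); ‖w_1‖ = 2.4495, so e_1 = (0.4082, 0.8165, -0.4082).
e_1·w_2 = 0.4082·(-2) + 0.8165·0 + (-0.4082)·0 = -0.8165.
u_2 = w_2 + 0.8165·e_1 = (-1.6667, 0.6667, -0.3333).
‖u_2‖ = 1.8257, so e_2 = (-0.9129, 0.3651, -0.1826).
e_1·w_3 = 0.4082·1 + 0.8165·4 + (-0.4082)·(-4) = 5.3072; e_2·w_3 = (-0.9129)·1 + 0.3651·4 + (-0.1826)·(-4) = 1.2780.
u_3 = w_3 − 5.3072·e_1 − 1.2780·e_2 = (0.0000, -0.8000, -1.6000).
‖u_3‖ = 1.7889, so e_3 = (0.0000, -0.4472, -0.8944).

Q = [[0.4082, -0.9129, 0.0000], [0.8165, 0.3651, -0.4472], [-0.4082, -0.1826, -0.8944]], R = [[2.4495, -0.8165, 5.3072], [0.0000, 1.8257, 1.2780], [0.0000, 0.0000, 1.7889]]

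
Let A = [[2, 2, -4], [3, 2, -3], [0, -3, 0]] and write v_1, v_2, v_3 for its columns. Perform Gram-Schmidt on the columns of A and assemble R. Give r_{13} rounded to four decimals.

v_1 = (2, 3, 0); ‖v_1‖ = 3.6056, so e_1 = (0.5547, 0.8321, 0.0000).
r_{13} = e_1·v_3 = -4.7150.

r_{13} = -4.7150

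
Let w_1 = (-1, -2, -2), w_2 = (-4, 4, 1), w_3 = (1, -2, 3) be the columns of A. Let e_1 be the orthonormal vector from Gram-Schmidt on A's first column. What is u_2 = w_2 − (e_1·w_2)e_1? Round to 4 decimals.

u_2 = (-4.6667, 2.6667, -0.3333)

w_1 = (-1, -2, -2); ‖w_1‖ = 3.0000, so e_1 = (-0.3333, -0.6667, -0.6667).
e_1·w_2 = (-0.3333)·(-4) + (-0.6667)·4 + (-0.6667)·1 = -2.0000.
u_2 = w_2 + 2.0000·e_1 = (-4.6667, 2.6667, -0.3333).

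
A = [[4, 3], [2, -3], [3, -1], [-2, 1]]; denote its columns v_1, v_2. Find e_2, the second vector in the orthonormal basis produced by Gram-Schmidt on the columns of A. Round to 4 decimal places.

e_2 = (0.6442, -0.6849, -0.2441, 0.2373)

v_1 = (4, 2, 3, -2); ‖v_1‖ = 5.7446, so e_1 = (0.6963, 0.3482, 0.5222, -0.3482).
e_1·v_2 = 0.6963·3 + 0.3482·(-3) + 0.5222·(-1) + (-0.3482)·1 = 0.1741.
u_2 = v_2 − 0.1741·e_1 = (2.8788, -3.0606, -1.0909, 1.0606).
‖u_2‖ = 4.4687, so e_2 = (0.6442, -0.6849, -0.2441, 0.2373).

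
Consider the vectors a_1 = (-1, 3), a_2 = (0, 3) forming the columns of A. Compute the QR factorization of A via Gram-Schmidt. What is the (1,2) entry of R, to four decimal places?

r_{12} = 2.8460

a_1 = (-1, 3); ‖a_1‖ = 3.1623, so q_1 = (-0.3162, 0.9487).
r_{12} = q_1·a_2 = 2.8460.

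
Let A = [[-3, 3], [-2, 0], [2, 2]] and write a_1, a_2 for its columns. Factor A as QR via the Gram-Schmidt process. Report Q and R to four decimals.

Q = [[-0.7276, 0.6237], [-0.4851, -0.1732], [0.4851, 0.7623]], R = [[4.1231, -1.2127], [0.0000, 3.3955]]

e_1 = a_1/‖a_1‖ = (-3, -2, 2)/4.1231 = (-0.7276, -0.4851, 0.4851).
r_{12} = e_1·a_2 = -1.2127.
u_2 = a_2 + 1.2127·e_1 = (2.1176, -0.5882, 2.5882).
‖u_2‖ = 3.3955, so e_2 = (0.6237, -0.1732, 0.7623).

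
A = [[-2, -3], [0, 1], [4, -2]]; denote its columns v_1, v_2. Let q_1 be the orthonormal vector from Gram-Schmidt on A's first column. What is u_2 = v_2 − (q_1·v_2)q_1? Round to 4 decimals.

v_1 = (-2, 0, 4); ‖v_1‖ = 4.4721, so q_1 = (-0.4472, 0.0000, 0.8944).
q_1·v_2 = (-0.4472)·(-3) + 0.0000·1 + 0.8944·(-2) = -0.4472.
u_2 = v_2 + 0.4472·q_1 = (-3.2000, 1.0000, -1.6000).

u_2 = (-3.2000, 1.0000, -1.6000)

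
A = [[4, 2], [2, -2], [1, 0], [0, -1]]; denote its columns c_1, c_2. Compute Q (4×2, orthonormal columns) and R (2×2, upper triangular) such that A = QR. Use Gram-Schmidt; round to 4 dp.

c_1 = (4, 2, 1, 0); ‖c_1‖ = 4.5826, so e_1 = (0.8729, 0.4364, 0.2182, 0.0000).
e_1·c_2 = 0.8729·2 + 0.4364·(-2) + 0.2182·0 + 0.0000·(-1) = 0.8729.
u_2 = c_2 − 0.8729·e_1 = (1.2381, -2.3810, -0.1905, -1.0000).
‖u_2‖ = 2.8702, so e_2 = (0.4314, -0.8295, -0.0664, -0.3484).

Q = [[0.8729, 0.4314], [0.4364, -0.8295], [0.2182, -0.0664], [0.0000, -0.3484]], R = [[4.5826, 0.8729], [0.0000, 2.8702]]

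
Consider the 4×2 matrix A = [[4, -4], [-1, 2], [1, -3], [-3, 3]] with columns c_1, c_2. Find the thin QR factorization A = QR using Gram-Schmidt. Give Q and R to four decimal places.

e_1 = c_1/‖c_1‖ = (4, -1, 1, -3)/5.1962 = (0.7698, -0.1925, 0.1925, -0.5774).
r_{12} = e_1·c_2 = -5.7735.
u_2 = c_2 + 5.7735·e_1 = (0.4444, 0.8889, -1.8889, -0.3333).
‖u_2‖ = 2.1602, so e_2 = (0.2057, 0.4115, -0.8744, -0.1543).

Q = [[0.7698, 0.2057], [-0.1925, 0.4115], [0.1925, -0.8744], [-0.5774, -0.1543]], R = [[5.1962, -5.7735], [0.0000, 2.1602]]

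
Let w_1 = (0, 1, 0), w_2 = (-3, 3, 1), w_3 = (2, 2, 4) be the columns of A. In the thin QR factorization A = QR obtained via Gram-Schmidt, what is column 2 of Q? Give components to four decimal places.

q_2 = (-0.9487, 0.0000, 0.3162)

q_1 = w_1/‖w_1‖ = (0, 1, 0)/1.0000 = (0.0000, 1.0000, 0.0000).
r_{12} = q_1·w_2 = 3.0000.
u_2 = w_2 − 3.0000·q_1 = (-3.0000, 0.0000, 1.0000).
‖u_2‖ = 3.1623, so q_2 = (-0.9487, 0.0000, 0.3162).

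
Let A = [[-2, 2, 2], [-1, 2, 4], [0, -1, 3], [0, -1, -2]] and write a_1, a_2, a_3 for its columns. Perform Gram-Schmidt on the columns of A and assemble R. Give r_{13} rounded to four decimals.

r_{13} = -3.5777

a_1 = (-2, -1, 0, 0); ‖a_1‖ = 2.2361, so q_1 = (-0.8944, -0.4472, 0.0000, 0.0000).
r_{13} = q_1·a_3 = -3.5777.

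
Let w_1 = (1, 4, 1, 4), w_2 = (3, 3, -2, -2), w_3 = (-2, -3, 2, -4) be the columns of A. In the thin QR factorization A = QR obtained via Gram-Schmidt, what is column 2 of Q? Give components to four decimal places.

q_2 = (0.5676, 0.4798, -0.4272, -0.5149)

w_1 = (1, 4, 1, 4); ‖w_1‖ = 5.8310, so q_1 = (0.1715, 0.6860, 0.1715, 0.6860).
q_1·w_2 = 0.1715·3 + 0.6860·3 + 0.1715·(-2) + 0.6860·(-2) = 0.8575.
u_2 = w_2 − 0.8575·q_1 = (2.8529, 2.4118, -2.1471, -2.5882).
‖u_2‖ = 5.0264, so q_2 = (0.5676, 0.4798, -0.4272, -0.5149).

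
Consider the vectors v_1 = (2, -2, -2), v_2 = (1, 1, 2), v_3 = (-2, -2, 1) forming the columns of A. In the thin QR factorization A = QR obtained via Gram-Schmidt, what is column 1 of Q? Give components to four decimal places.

q_1 = (0.5774, -0.5774, -0.5774)

q_1 = v_1/‖v_1‖ = (2, -2, -2)/3.4641 = (0.5774, -0.5774, -0.5774).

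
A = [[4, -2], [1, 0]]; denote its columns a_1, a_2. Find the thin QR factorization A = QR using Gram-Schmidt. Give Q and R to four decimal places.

Q = [[0.9701, -0.2425], [0.2425, 0.9701]], R = [[4.1231, -1.9403], [0.0000, 0.4851]]

a_1 = (4, 1); ‖a_1‖ = 4.1231, so e_1 = (0.9701, 0.2425).
e_1·a_2 = 0.9701·(-2) + 0.2425·0 = -1.9403.
u_2 = a_2 + 1.9403·e_1 = (-0.1176, 0.4706).
‖u_2‖ = 0.4851, so e_2 = (-0.2425, 0.9701).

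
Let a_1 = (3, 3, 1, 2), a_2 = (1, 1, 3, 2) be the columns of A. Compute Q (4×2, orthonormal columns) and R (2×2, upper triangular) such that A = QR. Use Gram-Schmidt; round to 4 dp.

Q = [[0.6255, -0.2515], [0.6255, -0.2515], [0.2085, 0.8802], [0.4170, 0.3143]], R = [[4.7958, 2.7107], [0.0000, 2.7663]]

q_1 = a_1/‖a_1‖ = (3, 3, 1, 2)/4.7958 = (0.6255, 0.6255, 0.2085, 0.4170).
r_{12} = q_1·a_2 = 2.7107.
u_2 = a_2 − 2.7107·q_1 = (-0.6957, -0.6957, 2.4348, 0.8696).
‖u_2‖ = 2.7663, so q_2 = (-0.2515, -0.2515, 0.8802, 0.3143).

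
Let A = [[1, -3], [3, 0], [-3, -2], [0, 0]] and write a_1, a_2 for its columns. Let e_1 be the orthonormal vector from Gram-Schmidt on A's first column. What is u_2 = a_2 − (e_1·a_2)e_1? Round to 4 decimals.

u_2 = (-3.1579, -0.4737, -1.5263, 0.0000)

e_1 = a_1/‖a_1‖ = (1, 3, -3, 0)/4.3589 = (0.2294, 0.6882, -0.6882, 0.0000).
r_{12} = e_1·a_2 = 0.6882.
u_2 = a_2 − 0.6882·e_1 = (-3.1579, -0.4737, -1.5263, 0.0000).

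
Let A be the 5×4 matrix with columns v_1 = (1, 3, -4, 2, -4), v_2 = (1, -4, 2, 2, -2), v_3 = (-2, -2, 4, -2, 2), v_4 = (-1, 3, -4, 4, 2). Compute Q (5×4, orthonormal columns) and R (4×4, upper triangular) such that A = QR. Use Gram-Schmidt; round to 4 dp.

Q = [[0.1474, 0.2180, -0.6342, -0.5689], [0.4423, -0.6704, 0.2119, 0.0618], [-0.5898, 0.2632, 0.4318, -0.0330], [0.2949, 0.4360, -0.2446, 0.7563], [-0.5898, -0.4936, -0.5537, 0.3153]], R = [[6.7823, -1.0321, -5.3079, 3.5386], [0.0000, 5.2853, 0.0987, -2.5254], [0.0000, 0.0000, 1.9535, -2.5431], [0.0000, 0.0000, 0.0000, 4.5424]]

v_1 = (1, 3, -4, 2, -4); ‖v_1‖ = 6.7823, so e_1 = (0.1474, 0.4423, -0.5898, 0.2949, -0.5898).
e_1·v_2 = 0.1474·1 + 0.4423·(-4) + (-0.5898)·2 + 0.2949·2 + (-0.5898)·(-2) = -1.0321.
u_2 = v_2 + 1.0321·e_1 = (1.1522, -3.5435, 1.3913, 2.3043, -2.6087).
‖u_2‖ = 5.2853, so e_2 = (0.2180, -0.6704, 0.2632, 0.4360, -0.4936).
e_1·v_3 = 0.1474·(-2) + 0.4423·(-2) + (-0.5898)·4 + 0.2949·(-2) + (-0.5898)·2 = -5.3079; e_2·v_3 = 0.2180·(-2) + (-0.6704)·(-2) + 0.2632·4 + 0.4360·(-2) + (-0.4936)·2 = 0.0987.
u_3 = v_3 + 5.3079·e_1 − 0.0987·e_2 = (-1.2389, 0.4140, 0.8436, -0.4778, -1.0817).
‖u_3‖ = 1.9535, so e_3 = (-0.6342, 0.2119, 0.4318, -0.2446, -0.5537).
e_1·v_4 = 0.1474·(-1) + 0.4423·3 + (-0.5898)·(-4) + 0.2949·4 + (-0.5898)·2 = 3.5386; e_2·v_4 = 0.2180·(-1) + (-0.6704)·3 + 0.2632·(-4) + 0.4360·4 + (-0.4936)·2 = -2.5254; e_3·v_4 = (-0.6342)·(-1) + 0.2119·3 + 0.4318·(-4) + (-0.2446)·4 + (-0.5537)·2 = -2.5431.
u_4 = v_4 − 3.5386·e_1 + 2.5254·e_2 + 2.5431·e_3 = (-2.5840, 0.2806, -0.1501, 3.4356, 1.4323).
‖u_4‖ = 4.5424, so e_4 = (-0.5689, 0.0618, -0.0330, 0.7563, 0.3153).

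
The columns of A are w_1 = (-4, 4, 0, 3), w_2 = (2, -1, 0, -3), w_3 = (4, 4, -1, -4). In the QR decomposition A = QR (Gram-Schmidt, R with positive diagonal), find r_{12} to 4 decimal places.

r_{12} = -3.2796

e_1 = w_1/‖w_1‖ = (-4, 4, 0, 3)/6.4031 = (-0.6247, 0.6247, 0.0000, 0.4685).
r_{12} = e_1·w_2 = -3.2796.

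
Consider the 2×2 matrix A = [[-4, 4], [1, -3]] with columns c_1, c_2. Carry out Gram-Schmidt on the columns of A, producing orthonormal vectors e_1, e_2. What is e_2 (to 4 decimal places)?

e_2 = (-0.2425, -0.9701)

e_1 = c_1/‖c_1‖ = (-4, 1)/4.1231 = (-0.9701, 0.2425).
r_{12} = e_1·c_2 = -4.6082.
u_2 = c_2 + 4.6082·e_1 = (-0.4706, -1.8824).
‖u_2‖ = 1.9403, so e_2 = (-0.2425, -0.9701).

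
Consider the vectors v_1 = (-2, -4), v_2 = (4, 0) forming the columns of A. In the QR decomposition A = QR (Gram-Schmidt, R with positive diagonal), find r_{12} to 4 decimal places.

v_1 = (-2, -4); ‖v_1‖ = 4.4721, so e_1 = (-0.4472, -0.8944).
r_{12} = e_1·v_2 = -1.7889.

r_{12} = -1.7889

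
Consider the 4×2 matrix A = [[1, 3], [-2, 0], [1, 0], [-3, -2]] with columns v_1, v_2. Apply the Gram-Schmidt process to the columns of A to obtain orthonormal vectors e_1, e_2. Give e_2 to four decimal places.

e_2 = (0.8706, 0.4353, -0.2176, -0.0725)

v_1 = (1, -2, 1, -3); ‖v_1‖ = 3.8730, so e_1 = (0.2582, -0.5164, 0.2582, -0.7746).
e_1·v_2 = 0.2582·3 + (-0.5164)·0 + 0.2582·0 + (-0.7746)·(-2) = 2.3238.
u_2 = v_2 − 2.3238·e_1 = (2.4000, 1.2000, -0.6000, -0.2000).
‖u_2‖ = 2.7568, so e_2 = (0.8706, 0.4353, -0.2176, -0.0725).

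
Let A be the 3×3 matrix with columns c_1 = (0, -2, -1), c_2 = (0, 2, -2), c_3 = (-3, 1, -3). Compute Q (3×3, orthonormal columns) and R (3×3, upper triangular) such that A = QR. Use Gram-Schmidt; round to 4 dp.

Q = [[0.0000, 0.0000, -1.0000], [-0.8944, 0.4472, 0.0000], [-0.4472, -0.8944, 0.0000]], R = [[2.2361, -0.8944, 0.4472], [0.0000, 2.6833, 3.1305], [0.0000, 0.0000, 3.0000]]

q_1 = c_1/‖c_1‖ = (0, -2, -1)/2.2361 = (0.0000, -0.8944, -0.4472).
r_{12} = q_1·c_2 = -0.8944.
u_2 = c_2 + 0.8944·q_1 = (0.0000, 1.2000, -2.4000).
‖u_2‖ = 2.6833, so q_2 = (0.0000, 0.4472, -0.8944).
r_{13} = q_1·c_3 = 0.4472; r_{23} = q_2·c_3 = 3.1305.
u_3 = c_3 − 0.4472·q_1 − 3.1305·q_2 = (-3.0000, 0.0000, 0.0000).
‖u_3‖ = 3.0000, so q_3 = (-1.0000, 0.0000, 0.0000).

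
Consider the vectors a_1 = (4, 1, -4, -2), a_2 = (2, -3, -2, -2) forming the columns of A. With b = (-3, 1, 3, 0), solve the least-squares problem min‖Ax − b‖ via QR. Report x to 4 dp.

e_1 = a_1/‖a_1‖ = (4, 1, -4, -2)/6.0828 = (0.6576, 0.1644, -0.6576, -0.3288).
r_{12} = e_1·a_2 = 2.7948.
u_2 = a_2 − 2.7948·e_1 = (0.1622, -3.4595, -0.1622, -1.0811).
‖u_2‖ = 3.6317, so e_2 = (0.0447, -0.9526, -0.0447, -0.2977).
Qᵀb = (-3.7812, -1.2205).
Back-substitute: x_2 = -1.2205/3.6317 = -0.3361.
x_1 = (-3.7812 − 2.7948·(-0.3361))/6.0828 = -0.4672.

x = (-0.4672, -0.3361)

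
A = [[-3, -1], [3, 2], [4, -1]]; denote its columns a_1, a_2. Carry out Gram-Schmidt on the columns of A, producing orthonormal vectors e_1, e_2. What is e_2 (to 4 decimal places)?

e_2 = (-0.2435, 0.6794, -0.6922)

a_1 = (-3, 3, 4); ‖a_1‖ = 5.8310, so e_1 = (-0.5145, 0.5145, 0.6860).
e_1·a_2 = (-0.5145)·(-1) + 0.5145·2 + 0.6860·(-1) = 0.8575.
u_2 = a_2 − 0.8575·e_1 = (-0.5588, 1.5588, -1.5882).
‖u_2‖ = 2.2945, so e_2 = (-0.2435, 0.6794, -0.6922).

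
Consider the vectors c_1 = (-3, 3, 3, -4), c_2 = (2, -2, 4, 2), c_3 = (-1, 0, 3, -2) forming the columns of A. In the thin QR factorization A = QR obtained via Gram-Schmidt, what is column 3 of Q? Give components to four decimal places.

q_3 = (-0.1252, -0.8141, -0.0626, -0.5636)

c_1 = (-3, 3, 3, -4); ‖c_1‖ = 6.5574, so q_1 = (-0.4575, 0.4575, 0.4575, -0.6100).
q_1·c_2 = (-0.4575)·2 + 0.4575·(-2) + 0.4575·4 + (-0.6100)·2 = -1.2200.
u_2 = c_2 + 1.2200·q_1 = (1.4419, -1.4419, 4.5581, 1.2558).
‖u_2‖ = 5.1489, so q_2 = (0.2800, -0.2800, 0.8853, 0.2439).
q_1·c_3 = (-0.4575)·(-1) + 0.4575·0 + 0.4575·3 + (-0.6100)·(-2) = 3.0500; q_2·c_3 = 0.2800·(-1) + (-0.2800)·0 + 0.8853·3 + 0.2439·(-2) = 1.8879.
u_3 = c_3 − 3.0500·q_1 − 1.8879·q_2 = (-0.1333, -0.8667, -0.0667, -0.6000).
‖u_3‖ = 1.0646, so q_3 = (-0.1252, -0.8141, -0.0626, -0.5636).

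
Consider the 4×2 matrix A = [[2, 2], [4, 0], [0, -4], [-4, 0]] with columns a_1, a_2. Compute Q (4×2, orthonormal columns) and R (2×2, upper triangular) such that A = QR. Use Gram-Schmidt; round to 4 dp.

a_1 = (2, 4, 0, -4); ‖a_1‖ = 6.0000, so q_1 = (0.3333, 0.6667, 0.0000, -0.6667).
q_1·a_2 = 0.3333·2 + 0.6667·0 + 0.0000·(-4) + (-0.6667)·0 = 0.6667.
u_2 = a_2 − 0.6667·q_1 = (1.7778, -0.4444, -4.0000, 0.4444).
‖u_2‖ = 4.4222, so q_2 = (0.4020, -0.1005, -0.9045, 0.1005).

Q = [[0.3333, 0.4020], [0.6667, -0.1005], [0.0000, -0.9045], [-0.6667, 0.1005]], R = [[6.0000, 0.6667], [0.0000, 4.4222]]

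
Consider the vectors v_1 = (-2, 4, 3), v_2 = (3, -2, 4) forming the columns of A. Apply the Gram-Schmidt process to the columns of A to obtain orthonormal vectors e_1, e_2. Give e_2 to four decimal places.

v_1 = (-2, 4, 3); ‖v_1‖ = 5.3852, so e_1 = (-0.3714, 0.7428, 0.5571).
e_1·v_2 = (-0.3714)·3 + 0.7428·(-2) + 0.5571·4 = -0.3714.
u_2 = v_2 + 0.3714·e_1 = (2.8621, -1.7241, 4.2069).
‖u_2‖ = 5.3723, so e_2 = (0.5327, -0.3209, 0.7831).

e_2 = (0.5327, -0.3209, 0.7831)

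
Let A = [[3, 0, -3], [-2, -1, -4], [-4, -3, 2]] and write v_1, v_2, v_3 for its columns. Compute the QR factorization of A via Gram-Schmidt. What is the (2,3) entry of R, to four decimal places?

r_{23} = 1.3024

v_1 = (3, -2, -4); ‖v_1‖ = 5.3852, so q_1 = (0.5571, -0.3714, -0.7428).
q_1·v_2 = 0.5571·0 + (-0.3714)·(-1) + (-0.7428)·(-3) = 2.5997.
u_2 = v_2 − 2.5997·q_1 = (-1.4483, -0.0345, -1.0690).
‖u_2‖ = 1.8004, so q_2 = (-0.8044, -0.0192, -0.5937).
r_{23} = q_2·v_3 = 1.3024.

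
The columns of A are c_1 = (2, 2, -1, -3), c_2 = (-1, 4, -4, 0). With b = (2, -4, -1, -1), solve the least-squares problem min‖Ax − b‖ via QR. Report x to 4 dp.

x = (0.2834, -0.5101)

e_1 = c_1/‖c_1‖ = (2, 2, -1, -3)/4.2426 = (0.4714, 0.4714, -0.2357, -0.7071).
r_{12} = e_1·c_2 = 2.3570.
u_2 = c_2 − 2.3570·e_1 = (-2.1111, 2.8889, -3.4444, 1.6667).
‖u_2‖ = 5.2387, so e_2 = (-0.4030, 0.5514, -0.6575, 0.3181).
Qᵀb = (0.0000, -2.6724).
Back-substitute: x_2 = -2.6724/5.2387 = -0.5101.
x_1 = (0.0000 − 2.3570·(-0.5101))/4.2426 = 0.2834.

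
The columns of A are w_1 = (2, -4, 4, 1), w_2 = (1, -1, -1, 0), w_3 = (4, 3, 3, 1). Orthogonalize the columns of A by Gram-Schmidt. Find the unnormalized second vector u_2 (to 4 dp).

u_2 = (0.8919, -0.7838, -1.2162, -0.0541)

q_1 = w_1/‖w_1‖ = (2, -4, 4, 1)/6.0828 = (0.3288, -0.6576, 0.6576, 0.1644).
r_{12} = q_1·w_2 = 0.3288.
u_2 = w_2 − 0.3288·q_1 = (0.8919, -0.7838, -1.2162, -0.0541).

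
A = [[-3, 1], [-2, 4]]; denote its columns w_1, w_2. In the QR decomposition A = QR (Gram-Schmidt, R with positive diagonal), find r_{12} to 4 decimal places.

r_{12} = -3.0509

q_1 = w_1/‖w_1‖ = (-3, -2)/3.6056 = (-0.8321, -0.5547).
r_{12} = q_1·w_2 = -3.0509.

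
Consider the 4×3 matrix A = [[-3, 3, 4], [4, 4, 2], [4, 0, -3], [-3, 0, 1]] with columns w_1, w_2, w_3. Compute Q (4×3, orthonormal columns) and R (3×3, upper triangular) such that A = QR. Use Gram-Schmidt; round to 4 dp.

w_1 = (-3, 4, 4, -3); ‖w_1‖ = 7.0711, so e_1 = (-0.4243, 0.5657, 0.5657, -0.4243).
e_1·w_2 = (-0.4243)·3 + 0.5657·4 + 0.5657·0 + (-0.4243)·0 = 0.9899.
u_2 = w_2 − 0.9899·e_1 = (3.4200, 3.4400, -0.5600, 0.4200).
‖u_2‖ = 4.9010, so e_2 = (0.6978, 0.7019, -0.1143, 0.0857).
e_1·w_3 = (-0.4243)·4 + 0.5657·2 + 0.5657·(-3) + (-0.4243)·1 = -2.6870; e_2·w_3 = 0.6978·4 + 0.7019·2 + (-0.1143)·(-3) + 0.0857·1 = 4.6235.
u_3 = w_3 + 2.6870·e_1 − 4.6235·e_2 = (-0.3664, 0.2748, -0.9517, -0.5362).
‖u_3‖ = 1.1845, so e_3 = (-0.3093, 0.2320, -0.8035, -0.4527).

Q = [[-0.4243, 0.6978, -0.3093], [0.5657, 0.7019, 0.2320], [0.5657, -0.1143, -0.8035], [-0.4243, 0.0857, -0.4527]], R = [[7.0711, 0.9899, -2.6870], [0.0000, 4.9010, 4.6235], [0.0000, 0.0000, 1.1845]]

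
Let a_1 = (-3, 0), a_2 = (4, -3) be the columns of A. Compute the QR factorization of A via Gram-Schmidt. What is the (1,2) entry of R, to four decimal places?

r_{12} = -4.0000

e_1 = a_1/‖a_1‖ = (-3, 0)/3.0000 = (-1.0000, 0.0000).
r_{12} = e_1·a_2 = -4.0000.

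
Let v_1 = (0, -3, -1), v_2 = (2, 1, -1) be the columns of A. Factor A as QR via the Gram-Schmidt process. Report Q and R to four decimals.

Q = [[0.0000, 0.8452], [-0.9487, 0.1690], [-0.3162, -0.5071]], R = [[3.1623, -0.6325], [0.0000, 2.3664]]

v_1 = (0, -3, -1); ‖v_1‖ = 3.1623, so e_1 = (0.0000, -0.9487, -0.3162).
e_1·v_2 = 0.0000·2 + (-0.9487)·1 + (-0.3162)·(-1) = -0.6325.
u_2 = v_2 + 0.6325·e_1 = (2.0000, 0.4000, -1.2000).
‖u_2‖ = 2.3664, so e_2 = (0.8452, 0.1690, -0.5071).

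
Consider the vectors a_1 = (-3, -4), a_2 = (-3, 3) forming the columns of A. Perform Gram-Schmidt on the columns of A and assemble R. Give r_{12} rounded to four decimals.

a_1 = (-3, -4); ‖a_1‖ = 5.0000, so e_1 = (-0.6000, -0.8000).
r_{12} = e_1·a_2 = -0.6000.

r_{12} = -0.6000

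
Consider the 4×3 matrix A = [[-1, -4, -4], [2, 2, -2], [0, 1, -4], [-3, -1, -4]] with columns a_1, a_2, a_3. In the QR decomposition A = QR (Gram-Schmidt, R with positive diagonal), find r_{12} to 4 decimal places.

r_{12} = 2.9399

a_1 = (-1, 2, 0, -3); ‖a_1‖ = 3.7417, so e_1 = (-0.2673, 0.5345, 0.0000, -0.8018).
r_{12} = e_1·a_2 = 2.9399.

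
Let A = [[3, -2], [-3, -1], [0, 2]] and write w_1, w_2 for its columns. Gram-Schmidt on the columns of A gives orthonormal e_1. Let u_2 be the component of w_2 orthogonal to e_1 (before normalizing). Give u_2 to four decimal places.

u_2 = (-1.5000, -1.5000, 2.0000)

e_1 = w_1/‖w_1‖ = (3, -3, 0)/4.2426 = (0.7071, -0.7071, 0.0000).
r_{12} = e_1·w_2 = -0.7071.
u_2 = w_2 + 0.7071·e_1 = (-1.5000, -1.5000, 2.0000).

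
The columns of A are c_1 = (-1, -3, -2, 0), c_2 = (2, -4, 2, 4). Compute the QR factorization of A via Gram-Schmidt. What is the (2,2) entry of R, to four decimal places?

r_{22} = 6.1179

c_1 = (-1, -3, -2, 0); ‖c_1‖ = 3.7417, so q_1 = (-0.2673, -0.8018, -0.5345, 0.0000).
q_1·c_2 = (-0.2673)·2 + (-0.8018)·(-4) + (-0.5345)·2 + 0.0000·4 = 1.6036.
u_2 = c_2 − 1.6036·q_1 = (2.4286, -2.7143, 2.8571, 4.0000).
r_{22} = ‖u_2‖ = 6.1179.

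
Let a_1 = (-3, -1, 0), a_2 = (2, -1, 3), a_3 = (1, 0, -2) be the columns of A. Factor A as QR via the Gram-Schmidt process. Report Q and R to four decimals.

a_1 = (-3, -1, 0); ‖a_1‖ = 3.1623, so e_1 = (-0.9487, -0.3162, 0.0000).
e_1·a_2 = (-0.9487)·2 + (-0.3162)·(-1) + 0.0000·3 = -1.5811.
u_2 = a_2 + 1.5811·e_1 = (0.5000, -1.5000, 3.0000).
‖u_2‖ = 3.3912, so e_2 = (0.1474, -0.4423, 0.8847).
e_1·a_3 = (-0.9487)·1 + (-0.3162)·0 + 0.0000·(-2) = -0.9487; e_2·a_3 = 0.1474·1 + (-0.4423)·0 + 0.8847·(-2) = -1.6219.
u_3 = a_3 + 0.9487·e_1 + 1.6219·e_2 = (0.3391, -1.0174, -0.5652).
‖u_3‖ = 1.2123, so e_3 = (0.2798, -0.8393, -0.4663).

Q = [[-0.9487, 0.1474, 0.2798], [-0.3162, -0.4423, -0.8393], [0.0000, 0.8847, -0.4663]], R = [[3.1623, -1.5811, -0.9487], [0.0000, 3.3912, -1.6219], [0.0000, 0.0000, 1.2123]]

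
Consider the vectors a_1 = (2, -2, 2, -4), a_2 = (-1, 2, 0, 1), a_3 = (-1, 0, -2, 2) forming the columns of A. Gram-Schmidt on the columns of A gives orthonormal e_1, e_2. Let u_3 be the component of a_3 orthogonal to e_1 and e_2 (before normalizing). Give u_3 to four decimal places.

u_3 = (-0.2353, 0.0588, -0.4118, -0.3529)

e_1 = a_1/‖a_1‖ = (2, -2, 2, -4)/5.2915 = (0.3780, -0.3780, 0.3780, -0.7559).
r_{12} = e_1·a_2 = -1.8898.
u_2 = a_2 + 1.8898·e_1 = (-0.2857, 1.2857, 0.7143, -0.4286).
‖u_2‖ = 1.5584, so e_2 = (-0.1833, 0.8250, 0.4583, -0.2750).
r_{13} = e_1·a_3 = -2.6458; r_{23} = e_2·a_3 = -1.2834.
u_3 = a_3 + 2.6458·e_1 + 1.2834·e_2 = (-0.2353, 0.0588, -0.4118, -0.3529).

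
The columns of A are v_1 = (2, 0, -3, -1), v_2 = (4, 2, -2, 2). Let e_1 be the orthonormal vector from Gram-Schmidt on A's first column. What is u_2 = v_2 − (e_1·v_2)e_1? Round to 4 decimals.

v_1 = (2, 0, -3, -1); ‖v_1‖ = 3.7417, so e_1 = (0.5345, 0.0000, -0.8018, -0.2673).
e_1·v_2 = 0.5345·4 + 0.0000·2 + (-0.8018)·(-2) + (-0.2673)·2 = 3.2071.
u_2 = v_2 − 3.2071·e_1 = (2.2857, 2.0000, 0.5714, 2.8571).

u_2 = (2.2857, 2.0000, 0.5714, 2.8571)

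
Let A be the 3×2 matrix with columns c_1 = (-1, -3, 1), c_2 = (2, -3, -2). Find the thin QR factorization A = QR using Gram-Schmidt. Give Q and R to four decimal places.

c_1 = (-1, -3, 1); ‖c_1‖ = 3.3166, so e_1 = (-0.3015, -0.9045, 0.3015).
e_1·c_2 = (-0.3015)·2 + (-0.9045)·(-3) + 0.3015·(-2) = 1.5076.
u_2 = c_2 − 1.5076·e_1 = (2.4545, -1.6364, -2.4545).
‖u_2‖ = 3.8376, so e_2 = (0.6396, -0.4264, -0.6396).

Q = [[-0.3015, 0.6396], [-0.9045, -0.4264], [0.3015, -0.6396]], R = [[3.3166, 1.5076], [0.0000, 3.8376]]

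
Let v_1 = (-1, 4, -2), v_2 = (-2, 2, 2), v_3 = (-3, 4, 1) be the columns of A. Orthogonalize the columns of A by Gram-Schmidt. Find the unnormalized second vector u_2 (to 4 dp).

v_1 = (-1, 4, -2); ‖v_1‖ = 4.5826, so q_1 = (-0.2182, 0.8729, -0.4364).
q_1·v_2 = (-0.2182)·(-2) + 0.8729·2 + (-0.4364)·2 = 1.3093.
u_2 = v_2 − 1.3093·q_1 = (-1.7143, 0.8571, 2.5714).

u_2 = (-1.7143, 0.8571, 2.5714)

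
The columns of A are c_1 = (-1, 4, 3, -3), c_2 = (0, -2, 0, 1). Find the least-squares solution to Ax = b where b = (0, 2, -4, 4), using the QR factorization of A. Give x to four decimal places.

x = (-1.4815, -3.2593)

c_1 = (-1, 4, 3, -3); ‖c_1‖ = 5.9161, so e_1 = (-0.1690, 0.6761, 0.5071, -0.5071).
e_1·c_2 = (-0.1690)·0 + 0.6761·(-2) + 0.5071·0 + (-0.5071)·1 = -1.8593.
u_2 = c_2 + 1.8593·e_1 = (-0.3143, -0.7429, 0.9429, 0.0571).
‖u_2‖ = 1.2421, so e_2 = (-0.2530, -0.5981, 0.7591, 0.0460).
Qᵀb = (-2.7045, -4.0484).
Back-substitute: x_2 = -4.0484/1.2421 = -3.2593.
x_1 = (-2.7045 + 1.8593·(-3.2593))/5.9161 = -1.4815.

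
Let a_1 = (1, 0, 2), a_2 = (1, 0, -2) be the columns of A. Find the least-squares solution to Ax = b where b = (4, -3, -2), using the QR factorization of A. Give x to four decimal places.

x = (1.5000, 2.5000)

a_1 = (1, 0, 2); ‖a_1‖ = 2.2361, so q_1 = (0.4472, 0.0000, 0.8944).
q_1·a_2 = 0.4472·1 + 0.0000·0 + 0.8944·(-2) = -1.3416.
u_2 = a_2 + 1.3416·q_1 = (1.6000, 0.0000, -0.8000).
‖u_2‖ = 1.7889, so q_2 = (0.8944, 0.0000, -0.4472).
Qᵀb = (0.0000, 4.4721).
Back-substitute: x_2 = 4.4721/1.7889 = 2.5000.
x_1 = (0.0000 + 1.3416·2.5000)/2.2361 = 1.5000.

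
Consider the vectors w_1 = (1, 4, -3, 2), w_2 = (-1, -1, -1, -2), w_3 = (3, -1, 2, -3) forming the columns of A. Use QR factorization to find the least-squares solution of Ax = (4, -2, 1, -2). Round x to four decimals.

x = (0.0409, -0.1046, 0.9887)

w_1 = (1, 4, -3, 2); ‖w_1‖ = 5.4772, so q_1 = (0.1826, 0.7303, -0.5477, 0.3651).
q_1·w_2 = 0.1826·(-1) + 0.7303·(-1) + (-0.5477)·(-1) + 0.3651·(-2) = -1.0954.
u_2 = w_2 + 1.0954·q_1 = (-0.8000, -0.2000, -1.6000, -1.6000).
‖u_2‖ = 2.4083, so q_2 = (-0.3322, -0.0830, -0.6644, -0.6644).
q_1·w_3 = 0.1826·3 + 0.7303·(-1) + (-0.5477)·2 + 0.3651·(-3) = -2.3735; q_2·w_3 = (-0.3322)·3 + (-0.0830)·(-1) + (-0.6644)·2 + (-0.6644)·(-3) = -0.2491.
u_3 = w_3 + 2.3735·q_1 + 0.2491·q_2 = (3.3506, 0.7126, 0.5345, -2.2989).
‖u_3‖ = 4.1599, so q_3 = (0.8054, 0.1713, 0.1285, -0.5526).
Qᵀb = (-2.0083, -0.4983, 4.1129).
Back-substitute: x_3 = 4.1129/4.1599 = 0.9887.
x_2 = (-0.4983 + 0.2491·0.9887)/2.4083 = -0.1046.
x_1 = (-2.0083 + 1.0954·(-0.1046) + 2.3735·0.9887)/5.4772 = 0.0409.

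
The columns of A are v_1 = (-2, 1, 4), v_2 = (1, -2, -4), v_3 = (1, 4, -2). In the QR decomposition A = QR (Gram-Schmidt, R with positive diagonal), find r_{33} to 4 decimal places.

r_{33} = 2.8111

e_1 = v_1/‖v_1‖ = (-2, 1, 4)/4.5826 = (-0.4364, 0.2182, 0.8729).
r_{12} = e_1·v_2 = -4.3644.
u_2 = v_2 + 4.3644·e_1 = (-0.9048, -1.0476, -0.1905).
‖u_2‖ = 1.3973, so e_2 = (-0.6475, -0.7498, -0.1363).
r_{13} = e_1·v_3 = -1.3093; r_{23} = e_2·v_3 = -3.3739.
u_3 = v_3 + 1.3093·e_1 + 3.3739·e_2 = (-1.7561, 1.7561, -1.3171).
r_{33} = ‖u_3‖ = 2.8111.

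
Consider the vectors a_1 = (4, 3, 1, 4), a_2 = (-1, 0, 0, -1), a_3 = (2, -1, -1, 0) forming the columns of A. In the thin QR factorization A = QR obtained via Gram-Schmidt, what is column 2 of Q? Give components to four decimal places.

a_1 = (4, 3, 1, 4); ‖a_1‖ = 6.4807, so e_1 = (0.6172, 0.4629, 0.1543, 0.6172).
e_1·a_2 = 0.6172·(-1) + 0.4629·0 + 0.1543·0 + 0.6172·(-1) = -1.2344.
u_2 = a_2 + 1.2344·e_1 = (-0.2381, 0.5714, 0.1905, -0.2381).
‖u_2‖ = 0.6901, so e_2 = (-0.3450, 0.8281, 0.2760, -0.3450).

e_2 = (-0.3450, 0.8281, 0.2760, -0.3450)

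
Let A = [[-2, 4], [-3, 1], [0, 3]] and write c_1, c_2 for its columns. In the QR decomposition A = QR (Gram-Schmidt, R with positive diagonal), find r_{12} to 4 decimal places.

r_{12} = -3.0509

e_1 = c_1/‖c_1‖ = (-2, -3, 0)/3.6056 = (-0.5547, -0.8321, 0.0000).
r_{12} = e_1·c_2 = -3.0509.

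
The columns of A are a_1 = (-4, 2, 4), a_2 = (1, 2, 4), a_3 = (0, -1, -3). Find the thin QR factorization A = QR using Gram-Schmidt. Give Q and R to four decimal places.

Q = [[-0.6667, 0.7454, 0.0000], [0.3333, 0.2981, 0.8944], [0.6667, 0.5963, -0.4472]], R = [[6.0000, 2.6667, -2.3333], [0.0000, 3.7268, -2.0870], [0.0000, 0.0000, 0.4472]]

a_1 = (-4, 2, 4); ‖a_1‖ = 6.0000, so q_1 = (-0.6667, 0.3333, 0.6667).
q_1·a_2 = (-0.6667)·1 + 0.3333·2 + 0.6667·4 = 2.6667.
u_2 = a_2 − 2.6667·q_1 = (2.7778, 1.1111, 2.2222).
‖u_2‖ = 3.7268, so q_2 = (0.7454, 0.2981, 0.5963).
q_1·a_3 = (-0.6667)·0 + 0.3333·(-1) + 0.6667·(-3) = -2.3333; q_2·a_3 = 0.7454·0 + 0.2981·(-1) + 0.5963·(-3) = -2.0870.
u_3 = a_3 + 2.3333·q_1 + 2.0870·q_2 = (0.0000, 0.4000, -0.2000).
‖u_3‖ = 0.4472, so q_3 = (0.0000, 0.8944, -0.4472).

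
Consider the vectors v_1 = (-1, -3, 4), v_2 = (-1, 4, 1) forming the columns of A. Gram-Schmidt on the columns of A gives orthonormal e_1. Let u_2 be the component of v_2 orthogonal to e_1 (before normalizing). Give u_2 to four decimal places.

e_1 = v_1/‖v_1‖ = (-1, -3, 4)/5.0990 = (-0.1961, -0.5883, 0.7845).
r_{12} = e_1·v_2 = -1.3728.
u_2 = v_2 + 1.3728·e_1 = (-1.2692, 3.1923, 2.0769).

u_2 = (-1.2692, 3.1923, 2.0769)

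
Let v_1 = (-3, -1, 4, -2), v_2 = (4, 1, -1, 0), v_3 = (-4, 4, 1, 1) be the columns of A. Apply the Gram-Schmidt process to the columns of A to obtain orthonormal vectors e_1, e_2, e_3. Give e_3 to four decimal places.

e_1 = v_1/‖v_1‖ = (-3, -1, 4, -2)/5.4772 = (-0.5477, -0.1826, 0.7303, -0.3651).
r_{12} = e_1·v_2 = -3.1038.
u_2 = v_2 + 3.1038·e_1 = (2.3000, 0.4333, 1.2667, -1.1333).
‖u_2‖ = 2.8925, so e_2 = (0.7952, 0.1498, 0.4379, -0.3918).
r_{13} = e_1·v_3 = 1.8257; r_{23} = e_2·v_3 = -2.5353.
u_3 = v_3 − 1.8257·e_1 + 2.5353·e_2 = (-0.9841, 4.7131, 0.7769, 0.6733).
‖u_3‖ = 4.9233, so e_3 = (-0.1999, 0.9573, 0.1578, 0.1368).

e_3 = (-0.1999, 0.9573, 0.1578, 0.1368)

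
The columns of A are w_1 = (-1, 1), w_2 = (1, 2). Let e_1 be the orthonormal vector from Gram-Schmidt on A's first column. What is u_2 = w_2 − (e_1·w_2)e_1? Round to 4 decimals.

w_1 = (-1, 1); ‖w_1‖ = 1.4142, so e_1 = (-0.7071, 0.7071).
e_1·w_2 = (-0.7071)·1 + 0.7071·2 = 0.7071.
u_2 = w_2 − 0.7071·e_1 = (1.5000, 1.5000).

u_2 = (1.5000, 1.5000)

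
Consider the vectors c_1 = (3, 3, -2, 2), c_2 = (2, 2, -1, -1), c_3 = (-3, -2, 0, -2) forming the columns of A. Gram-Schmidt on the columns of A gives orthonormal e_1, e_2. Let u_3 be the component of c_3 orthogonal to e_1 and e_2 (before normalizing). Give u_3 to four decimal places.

c_1 = (3, 3, -2, 2); ‖c_1‖ = 5.0990, so e_1 = (0.5883, 0.5883, -0.3922, 0.3922).
e_1·c_2 = 0.5883·2 + 0.5883·2 + (-0.3922)·(-1) + 0.3922·(-1) = 2.3534.
u_2 = c_2 − 2.3534·e_1 = (0.6154, 0.6154, -0.0769, -1.9231).
‖u_2‖ = 2.1122, so e_2 = (0.2913, 0.2913, -0.0364, -0.9104).
e_1·c_3 = 0.5883·(-3) + 0.5883·(-2) + (-0.3922)·0 + 0.3922·(-2) = -3.7262; e_2·c_3 = 0.2913·(-3) + 0.2913·(-2) + (-0.0364)·0 + (-0.9104)·(-2) = 0.3642.
u_3 = c_3 + 3.7262·e_1 − 0.3642·e_2 = (-0.9138, 0.0862, -1.4483, -0.2069).

u_3 = (-0.9138, 0.0862, -1.4483, -0.2069)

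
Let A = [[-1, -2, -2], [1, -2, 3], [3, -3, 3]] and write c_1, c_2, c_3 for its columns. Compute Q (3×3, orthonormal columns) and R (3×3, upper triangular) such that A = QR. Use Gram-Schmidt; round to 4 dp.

Q = [[-0.3015, -0.9078, -0.2914], [0.3015, -0.3807, 0.8742], [0.9045, -0.1757, -0.3885]], R = [[3.3166, -2.7136, 4.2212], [0.0000, 3.1042, 0.1464], [0.0000, 0.0000, 2.0397]]

c_1 = (-1, 1, 3); ‖c_1‖ = 3.3166, so e_1 = (-0.3015, 0.3015, 0.9045).
e_1·c_2 = (-0.3015)·(-2) + 0.3015·(-2) + 0.9045·(-3) = -2.7136.
u_2 = c_2 + 2.7136·e_1 = (-2.8182, -1.1818, -0.5455).
‖u_2‖ = 3.1042, so e_2 = (-0.9078, -0.3807, -0.1757).
e_1·c_3 = (-0.3015)·(-2) + 0.3015·3 + 0.9045·3 = 4.2212; e_2·c_3 = (-0.9078)·(-2) + (-0.3807)·3 + (-0.1757)·3 = 0.1464.
u_3 = c_3 − 4.2212·e_1 − 0.1464·e_2 = (-0.5943, 1.7830, -0.7925).
‖u_3‖ = 2.0397, so e_3 = (-0.2914, 0.8742, -0.3885).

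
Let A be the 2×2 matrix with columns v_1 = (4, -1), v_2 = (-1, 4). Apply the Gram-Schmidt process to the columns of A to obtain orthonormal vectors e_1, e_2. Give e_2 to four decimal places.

e_2 = (0.2425, 0.9701)

v_1 = (4, -1); ‖v_1‖ = 4.1231, so e_1 = (0.9701, -0.2425).
e_1·v_2 = 0.9701·(-1) + (-0.2425)·4 = -1.9403.
u_2 = v_2 + 1.9403·e_1 = (0.8824, 3.5294).
‖u_2‖ = 3.6380, so e_2 = (0.2425, 0.9701).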